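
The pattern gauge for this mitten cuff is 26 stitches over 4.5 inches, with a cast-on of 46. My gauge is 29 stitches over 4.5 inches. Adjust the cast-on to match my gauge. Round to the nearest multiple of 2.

Scale factor = 29 / 26 = 1.115.
46 × 29 / 26 = 51.31 sts.
→ 52 sts.

52 stitches.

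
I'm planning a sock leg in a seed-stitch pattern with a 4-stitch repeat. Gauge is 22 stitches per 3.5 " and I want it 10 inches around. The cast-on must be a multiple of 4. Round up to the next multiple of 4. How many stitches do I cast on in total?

22 / 3.5 = 6.286 sts per inch.
10 × 6.286 = 62.86 sts.
Next multiple of 4: 64.

Cast on 64 stitches.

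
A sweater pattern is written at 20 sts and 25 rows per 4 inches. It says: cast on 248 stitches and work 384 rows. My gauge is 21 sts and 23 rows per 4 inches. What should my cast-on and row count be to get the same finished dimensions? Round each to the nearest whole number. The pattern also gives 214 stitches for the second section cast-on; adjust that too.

Cast on 260 stitches; work 353 rows; second section cast-on 225 stitches.

Stitches: 248 × 21/20 = 260.40 → 260.
Rows: 384 × 23/25 = 353.28 → 353.
second section cast-on: 214 × 21/20 = 224.70 → 225.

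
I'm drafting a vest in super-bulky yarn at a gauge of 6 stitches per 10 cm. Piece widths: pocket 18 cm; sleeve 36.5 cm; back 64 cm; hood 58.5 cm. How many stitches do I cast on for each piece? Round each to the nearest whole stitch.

pocket 11; sleeve 22; back 38; hood 35.

Rate = 6/10 = 0.6 sts per cm.
pocket: 18 × 0.6 = 10.80 → 11.
sleeve: 36.5 × 0.6 = 21.90 → 22.
back: 64 × 0.6 = 38.40 → 38.
hood: 58.5 × 0.6 = 35.10 → 35.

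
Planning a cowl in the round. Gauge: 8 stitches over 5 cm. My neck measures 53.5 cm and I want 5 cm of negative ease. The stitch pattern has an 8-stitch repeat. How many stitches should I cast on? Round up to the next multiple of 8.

CO 80 sts.

Finished = 53.5 − 5 = 48.5 cm.
8 / 5 = 1.6 sts/cm.
48.5 × 1.6 = 77.60 sts.
Next multiple of 8: 80.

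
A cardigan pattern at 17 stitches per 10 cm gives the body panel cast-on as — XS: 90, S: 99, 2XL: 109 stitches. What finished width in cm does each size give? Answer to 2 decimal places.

XS 52.94 cm; S 58.24 cm; 2XL 64.12 cm.

17/10 = 1.7 sts per cm.
XS: 90 / 1.7 = 52.941 → 52.94 cm.
S: 99 / 1.7 = 58.235 → 58.24 cm.
2XL: 109 / 1.7 = 64.118 → 64.12 cm.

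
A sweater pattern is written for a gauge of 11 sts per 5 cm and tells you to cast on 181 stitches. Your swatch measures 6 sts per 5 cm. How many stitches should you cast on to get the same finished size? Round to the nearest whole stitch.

Scale factor = 6 / 11 = 0.545.
181 × 6 / 11 = 98.73 sts.
→ 99 sts.

99 stitches.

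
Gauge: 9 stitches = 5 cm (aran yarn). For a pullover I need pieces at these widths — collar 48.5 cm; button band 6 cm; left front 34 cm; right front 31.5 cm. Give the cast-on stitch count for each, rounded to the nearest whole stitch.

collar 87; button band 11; left front 61; right front 57.

Rate = 9/5 = 1.8 sts per cm.
collar: 48.5 × 1.8 = 87.30 → 87.
button band: 6 × 1.8 = 10.80 → 11.
left front: 34 × 1.8 = 61.20 → 61.
right front: 31.5 × 1.8 = 56.70 → 57.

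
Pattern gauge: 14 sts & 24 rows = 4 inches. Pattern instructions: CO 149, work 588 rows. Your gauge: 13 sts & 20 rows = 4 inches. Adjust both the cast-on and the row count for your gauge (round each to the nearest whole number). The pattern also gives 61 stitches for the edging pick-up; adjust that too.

Cast on 138 stitches; work 490 rows; edging pick-up 57 stitches.

Stitches: 149 × 13/14 = 138.36 → 138.
Rows: 588 × 20/24 = 490.00 → 490.
edging pick-up: 61 × 13/14 = 56.64 → 57.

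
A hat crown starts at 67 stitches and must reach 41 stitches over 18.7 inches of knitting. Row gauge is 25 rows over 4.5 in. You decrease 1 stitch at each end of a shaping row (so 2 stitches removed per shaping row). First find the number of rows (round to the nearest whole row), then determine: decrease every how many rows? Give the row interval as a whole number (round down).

Decrease every 8th row.

Rows = 18.7 × 5.556 = 103.9 → 104 rows.
Stitches to remove: 26 → 13 shaping rows (at 2 st each).
104 / 13 = 8.00 → every 8 rows.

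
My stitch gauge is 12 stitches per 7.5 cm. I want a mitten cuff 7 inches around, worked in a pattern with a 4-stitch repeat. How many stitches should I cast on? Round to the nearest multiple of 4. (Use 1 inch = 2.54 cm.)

28 stitches.

7 in = 7 × 2.54 = 17.78 cm.
12 / 7.5 = 1.6 sts/cm.
17.78 × 1.6 = 28.45 sts.
→ 28.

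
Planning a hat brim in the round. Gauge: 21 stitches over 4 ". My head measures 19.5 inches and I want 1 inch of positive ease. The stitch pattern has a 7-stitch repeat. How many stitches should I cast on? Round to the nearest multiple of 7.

Cast on 105 stitches.

Finished = 19.5 + 1 = 20.5 inches.
21 / 4 = 5.25 sts/in.
20.5 × 5.25 = 107.62 sts.
Nearest multiple of 7: 105.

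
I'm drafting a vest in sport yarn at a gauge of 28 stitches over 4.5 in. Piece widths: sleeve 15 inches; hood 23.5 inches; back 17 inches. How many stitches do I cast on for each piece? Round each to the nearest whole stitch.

Rate = 28/4.5 = 6.222 sts per in.
sleeve: 15 × 6.222 = 93.33 → 93.
hood: 23.5 × 6.222 = 146.22 → 146.
back: 17 × 6.222 = 105.78 → 106.

sleeve 93; hood 146; back 106.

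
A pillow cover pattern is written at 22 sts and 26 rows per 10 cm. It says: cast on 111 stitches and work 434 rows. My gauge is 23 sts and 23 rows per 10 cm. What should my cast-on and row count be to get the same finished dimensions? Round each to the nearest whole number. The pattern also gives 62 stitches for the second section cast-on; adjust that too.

Stitches: 111 × 23/22 = 116.05 → 116.
Rows: 434 × 23/26 = 383.92 → 384.
second section cast-on: 62 × 23/22 = 64.82 → 65.

Cast on 116 stitches; work 384 rows; second section cast-on 65 stitches.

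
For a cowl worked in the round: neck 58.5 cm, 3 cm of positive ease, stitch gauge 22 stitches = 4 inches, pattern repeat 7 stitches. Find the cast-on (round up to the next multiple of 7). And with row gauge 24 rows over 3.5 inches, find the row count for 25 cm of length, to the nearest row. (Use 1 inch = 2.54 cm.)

Finished = 58.5 + 3 = 61.5 cm.
61.5 cm × 1/2.54 = 24.21 inches.
22/4 = 5.5 sts per in; 24.21 × 5.5 = 133.17 sts.
Next multiple of 7 → 140.
25 cm = 9.84 inches; × 6.857 = 67.49 → 67 rows.

Cast on 140 stitches; work 67 rows.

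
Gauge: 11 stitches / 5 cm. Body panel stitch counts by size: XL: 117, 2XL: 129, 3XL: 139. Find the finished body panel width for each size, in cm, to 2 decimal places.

11/5 = 2.2 sts per cm.
XL: 117 / 2.2 = 53.182 → 53.18 cm.
2XL: 129 / 2.2 = 58.636 → 58.64 cm.
3XL: 139 / 2.2 = 63.182 → 63.18 cm.

XL 53.18 cm; 2XL 58.64 cm; 3XL 63.18 cm.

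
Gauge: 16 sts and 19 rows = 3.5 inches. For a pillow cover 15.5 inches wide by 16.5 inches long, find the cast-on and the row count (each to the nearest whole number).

Stitch gauge = 16/3.5 = 4.571 sts/in; 15.5 × 4.571 = 70.86 → 71 sts.
Row gauge = 19/3.5 = 5.429 rows/in; 16.5 × 5.429 = 89.57 → 90 rows.

Cast on 71 stitches and work 90 rows.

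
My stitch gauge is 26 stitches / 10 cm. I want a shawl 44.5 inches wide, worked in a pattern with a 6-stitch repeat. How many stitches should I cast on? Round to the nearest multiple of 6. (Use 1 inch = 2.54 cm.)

44.5 in = 44.5 × 2.54 = 113.03 cm.
26 / 10 = 2.6 sts/cm.
113.03 × 2.6 = 293.88 sts.
→ 294.

CO 294 sts.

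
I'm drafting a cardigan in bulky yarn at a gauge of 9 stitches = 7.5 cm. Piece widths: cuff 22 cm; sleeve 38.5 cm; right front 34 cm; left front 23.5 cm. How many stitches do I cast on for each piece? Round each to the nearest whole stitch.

cuff 26; sleeve 46; right front 41; left front 28.

Rate = 9/7.5 = 1.2 sts per cm.
cuff: 22 × 1.2 = 26.40 → 26.
sleeve: 38.5 × 1.2 = 46.20 → 46.
right front: 34 × 1.2 = 40.80 → 41.
left front: 23.5 × 1.2 = 28.20 → 28.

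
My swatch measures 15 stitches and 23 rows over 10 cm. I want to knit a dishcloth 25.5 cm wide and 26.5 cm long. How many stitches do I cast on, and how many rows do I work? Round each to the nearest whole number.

Cast on 38 stitches and work 61 rows.

Stitch gauge = 15/10 = 1.5 sts/cm; 25.5 × 1.5 = 38.25 → 38 sts.
Row gauge = 23/10 = 2.3 rows/cm; 26.5 × 2.3 = 60.95 → 61 rows.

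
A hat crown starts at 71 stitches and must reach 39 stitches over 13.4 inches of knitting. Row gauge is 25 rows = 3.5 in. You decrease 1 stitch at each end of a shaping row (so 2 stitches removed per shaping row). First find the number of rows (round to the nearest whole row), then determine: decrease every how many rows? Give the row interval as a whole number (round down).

Decrease every 6th row.

Rows = 13.4 × 7.143 = 95.7 → 96 rows.
Stitches to remove: 32 → 16 shaping rows (at 2 st each).
96 / 16 = 6.00 → every 6 rows.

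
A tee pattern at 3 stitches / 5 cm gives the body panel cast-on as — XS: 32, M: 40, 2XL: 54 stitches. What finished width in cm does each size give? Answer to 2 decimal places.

3/5 = 0.6 sts per cm.
XS: 32 / 0.6 = 53.333 → 53.33 cm.
M: 40 / 0.6 = 66.667 → 66.67 cm.
2XL: 54 / 0.6 = 90.000 → 90.00 cm.

XS 53.33 cm; M 66.67 cm; 2XL 90.00 cm.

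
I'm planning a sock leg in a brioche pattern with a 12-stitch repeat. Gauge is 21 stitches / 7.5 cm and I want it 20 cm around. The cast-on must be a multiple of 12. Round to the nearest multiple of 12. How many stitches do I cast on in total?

21 / 7.5 = 2.8 sts per cm.
20 × 2.8 = 56.00 sts.
Nearest multiple of 12: 60.

CO 60 sts.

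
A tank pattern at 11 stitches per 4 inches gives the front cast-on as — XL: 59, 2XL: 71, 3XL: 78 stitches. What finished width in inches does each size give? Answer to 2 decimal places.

11/4 = 2.75 sts per in.
XL: 59 / 2.75 = 21.455 → 21.45 in.
2XL: 71 / 2.75 = 25.818 → 25.82 in.
3XL: 78 / 2.75 = 28.364 → 28.36 in.

XL 21.45 inches; 2XL 25.82 inches; 3XL 28.36 inches.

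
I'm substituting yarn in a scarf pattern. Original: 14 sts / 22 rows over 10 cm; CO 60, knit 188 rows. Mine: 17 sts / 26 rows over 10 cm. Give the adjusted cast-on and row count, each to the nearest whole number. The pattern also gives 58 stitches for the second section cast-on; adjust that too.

Stitches: 60 × 17/14 = 72.86 → 73.
Rows: 188 × 26/22 = 222.18 → 222.
second section cast-on: 58 × 17/14 = 70.43 → 70.

Cast on 73 stitches; work 222 rows; second section cast-on 70 stitches.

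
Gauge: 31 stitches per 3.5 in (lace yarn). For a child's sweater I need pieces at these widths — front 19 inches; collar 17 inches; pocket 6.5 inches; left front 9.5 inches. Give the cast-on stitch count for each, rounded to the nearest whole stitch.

front 168; collar 151; pocket 58; left front 84.

Rate = 31/3.5 = 8.857 sts per in.
front: 19 × 8.857 = 168.29 → 168.
collar: 17 × 8.857 = 150.57 → 151.
pocket: 6.5 × 8.857 = 57.57 → 58.
left front: 9.5 × 8.857 = 84.14 → 84.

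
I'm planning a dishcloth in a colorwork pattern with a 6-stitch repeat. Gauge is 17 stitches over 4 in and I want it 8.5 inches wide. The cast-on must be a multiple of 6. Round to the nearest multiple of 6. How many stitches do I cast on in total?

Cast on 36 stitches.

17 / 4 = 4.25 sts per inch.
8.5 × 4.25 = 36.12 sts.
Nearest multiple of 6: 36.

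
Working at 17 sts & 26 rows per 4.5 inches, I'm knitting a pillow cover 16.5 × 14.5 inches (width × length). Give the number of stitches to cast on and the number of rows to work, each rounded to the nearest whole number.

Stitch gauge = 17/4.5 = 3.778 sts/in; 16.5 × 3.778 = 62.33 → 62 sts.
Row gauge = 26/4.5 = 5.778 rows/in; 14.5 × 5.778 = 83.78 → 84 rows.

Cast on 62 stitches and work 84 rows.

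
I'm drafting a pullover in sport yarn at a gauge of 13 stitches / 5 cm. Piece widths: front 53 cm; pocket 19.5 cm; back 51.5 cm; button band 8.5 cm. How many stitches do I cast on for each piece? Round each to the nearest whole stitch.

Rate = 13/5 = 2.6 sts per cm.
front: 53 × 2.6 = 137.80 → 138.
pocket: 19.5 × 2.6 = 50.70 → 51.
back: 51.5 × 2.6 = 133.90 → 134.
button band: 8.5 × 2.6 = 22.10 → 22.

front 138; pocket 51; back 134; button band 22.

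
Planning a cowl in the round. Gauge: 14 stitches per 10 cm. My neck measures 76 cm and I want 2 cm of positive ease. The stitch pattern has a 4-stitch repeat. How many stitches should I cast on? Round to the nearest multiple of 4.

Finished = 76 + 2 = 78 cm.
14 / 10 = 1.4 sts/cm.
78 × 1.4 = 109.20 sts.
Nearest multiple of 4: 108.

108 stitches.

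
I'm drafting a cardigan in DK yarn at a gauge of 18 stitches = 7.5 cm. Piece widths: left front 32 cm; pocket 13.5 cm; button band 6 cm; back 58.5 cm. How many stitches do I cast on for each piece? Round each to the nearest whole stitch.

Rate = 18/7.5 = 2.4 sts per cm.
left front: 32 × 2.4 = 76.80 → 77.
pocket: 13.5 × 2.4 = 32.40 → 32.
button band: 6 × 2.4 = 14.40 → 14.
back: 58.5 × 2.4 = 140.40 → 140.

left front 77; pocket 32; button band 14; back 140.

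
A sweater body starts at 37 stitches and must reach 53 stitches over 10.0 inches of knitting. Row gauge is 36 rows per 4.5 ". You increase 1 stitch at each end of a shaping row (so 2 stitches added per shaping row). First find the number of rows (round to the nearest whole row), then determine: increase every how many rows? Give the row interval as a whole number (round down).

Increase every 10th row.

Rows = 10.0 × 8 = 80.0 → 80 rows.
Stitches to add: 16 → 8 shaping rows (at 2 st each).
80 / 8 = 10.00 → every 10 rows.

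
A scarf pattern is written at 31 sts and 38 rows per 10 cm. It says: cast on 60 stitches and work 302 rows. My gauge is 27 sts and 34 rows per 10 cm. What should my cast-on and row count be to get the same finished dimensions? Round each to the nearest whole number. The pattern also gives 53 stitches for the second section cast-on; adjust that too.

Stitches: 60 × 27/31 = 52.26 → 52.
Rows: 302 × 34/38 = 270.21 → 270.
second section cast-on: 53 × 27/31 = 46.16 → 46.

Cast on 52 stitches; work 270 rows; second section cast-on 46 stitches.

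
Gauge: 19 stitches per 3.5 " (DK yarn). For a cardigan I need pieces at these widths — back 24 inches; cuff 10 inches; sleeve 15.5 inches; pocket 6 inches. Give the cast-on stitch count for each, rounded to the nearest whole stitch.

Rate = 19/3.5 = 5.429 sts per in.
back: 24 × 5.429 = 130.29 → 130.
cuff: 10 × 5.429 = 54.29 → 54.
sleeve: 15.5 × 5.429 = 84.14 → 84.
pocket: 6 × 5.429 = 32.57 → 33.

back 130; cuff 54; sleeve 84; pocket 33.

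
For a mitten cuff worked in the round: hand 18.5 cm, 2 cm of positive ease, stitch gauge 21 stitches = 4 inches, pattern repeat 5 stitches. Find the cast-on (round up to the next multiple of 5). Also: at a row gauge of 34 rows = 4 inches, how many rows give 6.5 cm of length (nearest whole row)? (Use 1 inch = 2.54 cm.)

Cast on 45 stitches; work 22 rows.

Finished = 18.5 + 2 = 20.5 cm.
20.5 cm × 1/2.54 = 8.07 inches.
21/4 = 5.25 sts per in; 8.07 × 5.25 = 42.37 sts.
Next multiple of 5 → 45.
6.5 cm = 2.56 inches; × 8.5 = 21.75 → 22 rows.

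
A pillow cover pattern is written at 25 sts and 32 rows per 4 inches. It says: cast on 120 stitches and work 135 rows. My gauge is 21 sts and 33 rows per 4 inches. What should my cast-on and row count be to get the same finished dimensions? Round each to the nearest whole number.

Stitches: 120 × 21/25 = 100.80 → 101.
Rows: 135 × 33/32 = 139.22 → 139.

Cast on 101 stitches; work 139 rows.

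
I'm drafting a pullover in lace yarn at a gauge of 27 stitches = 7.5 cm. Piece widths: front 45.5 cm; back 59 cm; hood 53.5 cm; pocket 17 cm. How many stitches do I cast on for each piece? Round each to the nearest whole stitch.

Rate = 27/7.5 = 3.6 sts per cm.
front: 45.5 × 3.6 = 163.80 → 164.
back: 59 × 3.6 = 212.40 → 212.
hood: 53.5 × 3.6 = 192.60 → 193.
pocket: 17 × 3.6 = 61.20 → 61.

front 164; back 212; hood 193; pocket 61.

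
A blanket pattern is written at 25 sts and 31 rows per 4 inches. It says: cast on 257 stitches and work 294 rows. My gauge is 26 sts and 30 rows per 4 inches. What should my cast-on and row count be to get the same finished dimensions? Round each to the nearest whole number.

Cast on 267 stitches; work 285 rows.

Stitches: 257 × 26/25 = 267.28 → 267.
Rows: 294 × 30/31 = 284.52 → 285.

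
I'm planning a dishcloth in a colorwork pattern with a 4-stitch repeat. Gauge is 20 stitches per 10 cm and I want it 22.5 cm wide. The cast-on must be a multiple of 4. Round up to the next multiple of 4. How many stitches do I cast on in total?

CO 48 sts.

20 / 10 = 2 sts per cm.
22.5 × 2 = 45.00 sts.
Next multiple of 4: 48.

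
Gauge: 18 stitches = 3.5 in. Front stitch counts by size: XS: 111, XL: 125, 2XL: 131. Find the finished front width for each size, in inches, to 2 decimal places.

XS 21.58 inches; XL 24.31 inches; 2XL 25.47 inches.

18/3.5 = 5.143 sts per in.
XS: 111 / 5.143 = 21.583 → 21.58 in.
XL: 125 / 5.143 = 24.306 → 24.31 in.
2XL: 131 / 5.143 = 25.472 → 25.47 in.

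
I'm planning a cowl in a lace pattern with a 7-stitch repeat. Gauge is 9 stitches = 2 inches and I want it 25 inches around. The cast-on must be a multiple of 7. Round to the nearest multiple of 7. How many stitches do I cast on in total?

9 / 2 = 4.5 sts per inch.
25 × 4.5 = 112.50 sts.
Nearest multiple of 7: 112.

CO 112 sts.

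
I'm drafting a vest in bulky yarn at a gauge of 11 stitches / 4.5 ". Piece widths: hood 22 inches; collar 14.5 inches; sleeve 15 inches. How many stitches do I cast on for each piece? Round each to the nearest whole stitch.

Rate = 11/4.5 = 2.444 sts per in.
hood: 22 × 2.444 = 53.78 → 54.
collar: 14.5 × 2.444 = 35.44 → 35.
sleeve: 15 × 2.444 = 36.67 → 37.

hood 54; collar 35; sleeve 37.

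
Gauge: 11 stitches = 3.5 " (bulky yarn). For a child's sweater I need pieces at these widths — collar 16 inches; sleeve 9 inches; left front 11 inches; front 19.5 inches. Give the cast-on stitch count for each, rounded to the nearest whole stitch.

Rate = 11/3.5 = 3.143 sts per in.
collar: 16 × 3.143 = 50.29 → 50.
sleeve: 9 × 3.143 = 28.29 → 28.
left front: 11 × 3.143 = 34.57 → 35.
front: 19.5 × 3.143 = 61.29 → 61.

collar 50; sleeve 28; left front 35; front 61.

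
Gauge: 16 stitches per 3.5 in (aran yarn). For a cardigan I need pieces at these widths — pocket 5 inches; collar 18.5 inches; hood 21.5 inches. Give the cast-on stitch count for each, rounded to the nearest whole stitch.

Rate = 16/3.5 = 4.571 sts per in.
pocket: 5 × 4.571 = 22.86 → 23.
collar: 18.5 × 4.571 = 84.57 → 85.
hood: 21.5 × 4.571 = 98.29 → 98.

pocket 23; collar 85; hood 98.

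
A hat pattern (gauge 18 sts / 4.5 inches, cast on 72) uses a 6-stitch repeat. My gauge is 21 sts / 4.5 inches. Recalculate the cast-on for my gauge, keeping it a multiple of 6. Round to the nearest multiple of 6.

84 stitches.

72 × 21 / 18 = 84.00.
Nearest multiple of 6: 84.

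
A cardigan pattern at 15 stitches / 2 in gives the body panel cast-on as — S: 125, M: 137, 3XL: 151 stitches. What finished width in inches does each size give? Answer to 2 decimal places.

S 16.67 inches; M 18.27 inches; 3XL 20.13 inches.

15/2 = 7.5 sts per in.
S: 125 / 7.5 = 16.667 → 16.67 in.
M: 137 / 7.5 = 18.267 → 18.27 in.
3XL: 151 / 7.5 = 20.133 → 20.13 in.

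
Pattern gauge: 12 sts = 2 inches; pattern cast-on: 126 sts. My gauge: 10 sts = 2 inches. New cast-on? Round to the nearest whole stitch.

105 stitches.

Scale factor = 10 / 12 = 0.833.
126 × 10 / 12 = 105.00 sts.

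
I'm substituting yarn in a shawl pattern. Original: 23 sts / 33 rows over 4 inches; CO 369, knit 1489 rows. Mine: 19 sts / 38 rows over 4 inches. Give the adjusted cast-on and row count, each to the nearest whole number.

Cast on 305 stitches; work 1715 rows.

Stitches: 369 × 19/23 = 304.83 → 305.
Rows: 1489 × 38/33 = 1714.61 → 1715.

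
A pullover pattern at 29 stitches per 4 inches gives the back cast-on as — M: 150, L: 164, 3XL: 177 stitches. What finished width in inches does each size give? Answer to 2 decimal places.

M 20.69 inches; L 22.62 inches; 3XL 24.41 inches.

29/4 = 7.25 sts per in.
M: 150 / 7.25 = 20.690 → 20.69 in.
L: 164 / 7.25 = 22.621 → 22.62 in.
3XL: 177 / 7.25 = 24.414 → 24.41 in.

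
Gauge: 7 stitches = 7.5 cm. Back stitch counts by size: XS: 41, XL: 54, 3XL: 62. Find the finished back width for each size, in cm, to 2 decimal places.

XS 43.93 cm; XL 57.86 cm; 3XL 66.43 cm.

7/7.5 = 0.933 sts per cm.
XS: 41 / 0.933 = 43.929 → 43.93 cm.
XL: 54 / 0.933 = 57.857 → 57.86 cm.
3XL: 62 / 0.933 = 66.429 → 66.43 cm.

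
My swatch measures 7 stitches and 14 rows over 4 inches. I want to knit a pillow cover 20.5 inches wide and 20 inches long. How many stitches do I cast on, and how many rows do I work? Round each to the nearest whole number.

Stitch gauge = 7/4 = 1.75 sts/in; 20.5 × 1.75 = 35.88 → 36 sts.
Row gauge = 14/4 = 3.5 rows/in; 20 × 3.5 = 70.00 → 70 rows.

Cast on 36 stitches and work 70 rows.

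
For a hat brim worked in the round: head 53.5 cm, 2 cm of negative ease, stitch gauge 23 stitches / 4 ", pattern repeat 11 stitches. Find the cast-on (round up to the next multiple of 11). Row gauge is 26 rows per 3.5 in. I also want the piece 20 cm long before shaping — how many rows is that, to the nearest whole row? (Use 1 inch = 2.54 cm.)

Cast on 121 stitches; work 58 rows.

Finished = 53.5 − 2 = 51.5 cm.
51.5 cm × 1/2.54 = 20.28 inches.
23/4 = 5.75 sts per in; 20.28 × 5.75 = 116.58 sts.
Next multiple of 11 → 121.
20 cm = 7.87 inches; × 7.429 = 58.49 → 58 rows.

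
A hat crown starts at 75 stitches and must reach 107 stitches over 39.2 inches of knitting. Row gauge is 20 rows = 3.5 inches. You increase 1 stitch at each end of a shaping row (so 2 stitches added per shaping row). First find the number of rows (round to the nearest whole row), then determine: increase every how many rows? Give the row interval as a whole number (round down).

Increase every 14th row.

Rows = 39.2 × 5.714 = 224.0 → 224 rows.
Stitches to add: 32 → 16 shaping rows (at 2 st each).
224 / 16 = 14.00 → every 14 rows.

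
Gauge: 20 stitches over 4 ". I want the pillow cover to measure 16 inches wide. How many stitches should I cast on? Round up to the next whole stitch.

CO 80 sts.

20 stitches / 4 in = 5 stitches per inch.
16 × 5 = 80.00 stitches.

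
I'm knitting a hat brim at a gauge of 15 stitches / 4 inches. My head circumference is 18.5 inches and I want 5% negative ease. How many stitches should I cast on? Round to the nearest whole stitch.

CO 66 sts.

Finished = 18.5 × 0.95 = 17.57 in.
15 / 4 = 3.75 sts per inch.
17.57 × 3.75 = 65.91 sts.
→ 66 sts.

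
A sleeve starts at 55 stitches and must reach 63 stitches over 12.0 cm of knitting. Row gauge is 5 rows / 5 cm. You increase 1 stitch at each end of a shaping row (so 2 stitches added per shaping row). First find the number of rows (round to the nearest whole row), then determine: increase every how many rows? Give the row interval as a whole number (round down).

Rows = 12.0 × 1 = 12.0 → 12 rows.
Stitches to add: 8 → 4 shaping rows (at 2 st each).
12 / 4 = 3.00 → every 3 rows.

Increase every 3rd row.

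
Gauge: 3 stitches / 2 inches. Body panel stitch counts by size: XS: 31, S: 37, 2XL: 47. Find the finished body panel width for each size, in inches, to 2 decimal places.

3/2 = 1.5 sts per in.
XS: 31 / 1.5 = 20.667 → 20.67 in.
S: 37 / 1.5 = 24.667 → 24.67 in.
2XL: 47 / 1.5 = 31.333 → 31.33 in.

XS 20.67 inches; S 24.67 inches; 2XL 31.33 inches.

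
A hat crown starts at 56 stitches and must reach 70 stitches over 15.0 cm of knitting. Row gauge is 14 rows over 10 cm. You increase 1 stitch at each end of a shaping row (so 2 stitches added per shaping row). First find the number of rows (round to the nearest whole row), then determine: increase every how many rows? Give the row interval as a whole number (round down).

Rows = 15.0 × 1.4 = 21.0 → 21 rows.
Stitches to add: 14 → 7 shaping rows (at 2 st each).
21 / 7 = 3.00 → every 3 rows.

Increase every 3rd row.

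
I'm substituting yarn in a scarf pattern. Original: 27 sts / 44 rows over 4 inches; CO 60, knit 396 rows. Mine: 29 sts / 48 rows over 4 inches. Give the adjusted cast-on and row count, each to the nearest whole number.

Cast on 64 stitches; work 432 rows.

Stitches: 60 × 29/27 = 64.44 → 64.
Rows: 396 × 48/44 = 432.00 → 432.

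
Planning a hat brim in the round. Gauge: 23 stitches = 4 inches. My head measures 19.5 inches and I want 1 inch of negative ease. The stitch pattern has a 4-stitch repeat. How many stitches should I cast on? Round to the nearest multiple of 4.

Finished = 19.5 − 1 = 18.5 inches.
23 / 4 = 5.75 sts/in.
18.5 × 5.75 = 106.38 sts.
Nearest multiple of 4: 108.

Cast on 108 stitches.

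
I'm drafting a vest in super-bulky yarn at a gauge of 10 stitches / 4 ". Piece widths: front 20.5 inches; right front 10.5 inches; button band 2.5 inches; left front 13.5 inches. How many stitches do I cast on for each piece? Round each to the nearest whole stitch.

Rate = 10/4 = 2.5 sts per in.
front: 20.5 × 2.5 = 51.25 → 51.
right front: 10.5 × 2.5 = 26.25 → 26.
button band: 2.5 × 2.5 = 6.25 → 6.
left front: 13.5 × 2.5 = 33.75 → 34.

front 51; right front 26; button band 6; left front 34.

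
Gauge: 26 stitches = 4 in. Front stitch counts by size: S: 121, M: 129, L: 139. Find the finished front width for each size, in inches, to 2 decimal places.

26/4 = 6.5 sts per in.
S: 121 / 6.5 = 18.615 → 18.62 in.
M: 129 / 6.5 = 19.846 → 19.85 in.
L: 139 / 6.5 = 21.385 → 21.38 in.

S 18.62 inches; M 19.85 inches; L 21.38 inches.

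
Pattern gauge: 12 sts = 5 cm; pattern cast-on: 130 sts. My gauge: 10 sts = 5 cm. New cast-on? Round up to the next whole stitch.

109 stitches.

Scale factor = 10 / 12 = 0.833.
130 × 10 / 12 = 108.33 sts.
→ 109 sts.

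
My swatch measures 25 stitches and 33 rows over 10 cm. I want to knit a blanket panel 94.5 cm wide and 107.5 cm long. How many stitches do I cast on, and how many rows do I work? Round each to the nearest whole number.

Cast on 236 stitches and work 355 rows.

Stitch gauge = 25/10 = 2.5 sts/cm; 94.5 × 2.5 = 236.25 → 236 sts.
Row gauge = 33/10 = 3.3 rows/cm; 107.5 × 3.3 = 354.75 → 355 rows.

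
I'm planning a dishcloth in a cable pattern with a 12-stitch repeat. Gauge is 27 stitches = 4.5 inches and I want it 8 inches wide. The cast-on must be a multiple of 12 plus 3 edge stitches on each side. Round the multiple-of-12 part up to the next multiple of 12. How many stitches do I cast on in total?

CO 54 sts.

27 / 4.5 = 6 sts per inch.
8 × 6 = 48.00 sts.
Less 6 edge sts → 42.00 for the repeat.
Next multiple of 12: 48.
Add back 6 edge sts → 54.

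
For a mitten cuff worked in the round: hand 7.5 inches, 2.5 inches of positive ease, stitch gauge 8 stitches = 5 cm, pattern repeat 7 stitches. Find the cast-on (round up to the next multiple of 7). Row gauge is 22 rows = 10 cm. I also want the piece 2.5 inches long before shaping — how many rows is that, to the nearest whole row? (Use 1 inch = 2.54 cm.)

Cast on 42 stitches; work 14 rows.

Finished = 7.5 + 2.5 = 10 inches.
10 inches × 2.54 = 25.40 cm.
8/5 = 1.6 sts per cm; 25.40 × 1.6 = 40.64 sts.
Next multiple of 7 → 42.
2.5 inches = 6.35 cm; × 2.2 = 13.97 → 14 rows.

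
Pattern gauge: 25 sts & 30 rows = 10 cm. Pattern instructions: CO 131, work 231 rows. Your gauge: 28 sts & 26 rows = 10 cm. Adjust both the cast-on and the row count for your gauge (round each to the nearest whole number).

Cast on 147 stitches; work 200 rows.

Stitches: 131 × 28/25 = 146.72 → 147.
Rows: 231 × 26/30 = 200.20 → 200.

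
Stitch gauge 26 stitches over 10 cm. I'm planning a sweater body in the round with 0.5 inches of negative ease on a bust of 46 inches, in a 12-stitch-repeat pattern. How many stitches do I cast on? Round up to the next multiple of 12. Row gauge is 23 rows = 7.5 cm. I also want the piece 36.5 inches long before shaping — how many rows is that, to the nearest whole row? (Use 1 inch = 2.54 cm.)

Finished = 46 − 0.5 = 45.5 inches.
45.5 inches × 2.54 = 115.57 cm.
26/10 = 2.6 sts per cm; 115.57 × 2.6 = 300.48 sts.
Next multiple of 12 → 312.
36.5 inches = 92.71 cm; × 3.067 = 284.31 → 284 rows.

Cast on 312 stitches; work 284 rows.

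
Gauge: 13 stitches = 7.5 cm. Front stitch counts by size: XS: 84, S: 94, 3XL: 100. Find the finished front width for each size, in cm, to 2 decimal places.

13/7.5 = 1.733 sts per cm.
XS: 84 / 1.733 = 48.462 → 48.46 cm.
S: 94 / 1.733 = 54.231 → 54.23 cm.
3XL: 100 / 1.733 = 57.692 → 57.69 cm.

XS 48.46 cm; S 54.23 cm; 3XL 57.69 cm.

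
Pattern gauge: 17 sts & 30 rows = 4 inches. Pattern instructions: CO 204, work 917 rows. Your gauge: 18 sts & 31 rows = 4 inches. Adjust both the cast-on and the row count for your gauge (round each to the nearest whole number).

Stitches: 204 × 18/17 = 216.00 → 216.
Rows: 917 × 31/30 = 947.57 → 948.

Cast on 216 stitches; work 948 rows.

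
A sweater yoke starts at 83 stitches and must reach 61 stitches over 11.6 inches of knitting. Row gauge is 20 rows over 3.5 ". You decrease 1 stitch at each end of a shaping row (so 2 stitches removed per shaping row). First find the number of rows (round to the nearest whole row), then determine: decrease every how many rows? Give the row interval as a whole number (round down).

Decrease every 6th row.

Rows = 11.6 × 5.714 = 66.3 → 66 rows.
Stitches to remove: 22 → 11 shaping rows (at 2 st each).
66 / 11 = 6.00 → every 6 rows.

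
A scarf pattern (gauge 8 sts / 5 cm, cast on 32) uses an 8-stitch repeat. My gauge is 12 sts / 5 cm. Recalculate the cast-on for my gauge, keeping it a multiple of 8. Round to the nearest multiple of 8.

32 × 12 / 8 = 48.00.
Nearest multiple of 8: 48.

Cast on 48 stitches.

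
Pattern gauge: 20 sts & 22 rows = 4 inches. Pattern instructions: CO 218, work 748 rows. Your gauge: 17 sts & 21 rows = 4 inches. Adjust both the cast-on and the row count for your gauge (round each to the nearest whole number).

Cast on 185 stitches; work 714 rows.

Stitches: 218 × 17/20 = 185.30 → 185.
Rows: 748 × 21/22 = 714.00 → 714.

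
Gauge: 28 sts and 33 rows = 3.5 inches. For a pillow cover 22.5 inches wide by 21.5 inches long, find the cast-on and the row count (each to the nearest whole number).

Stitch gauge = 28/3.5 = 8 sts/in; 22.5 × 8 = 180.00 → 180 sts.
Row gauge = 33/3.5 = 9.429 rows/in; 21.5 × 9.429 = 202.71 → 203 rows.

Cast on 180 stitches and work 203 rows.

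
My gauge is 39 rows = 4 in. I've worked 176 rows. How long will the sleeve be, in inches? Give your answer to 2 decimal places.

39 rows / 4 inch = 9.75 rows per inch.
176 / 9.75 = 18.051 inches.

18.05 inches.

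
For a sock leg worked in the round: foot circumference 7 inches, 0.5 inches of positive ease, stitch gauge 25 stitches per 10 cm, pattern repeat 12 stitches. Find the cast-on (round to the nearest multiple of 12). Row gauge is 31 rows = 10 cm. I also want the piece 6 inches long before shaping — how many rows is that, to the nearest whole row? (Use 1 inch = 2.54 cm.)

Cast on 48 stitches; work 47 rows.

Finished = 7 + 0.5 = 7.5 inches.
7.5 inches × 2.54 = 19.05 cm.
25/10 = 2.5 sts per cm; 19.05 × 2.5 = 47.62 sts.
Nearest multiple of 12 → 48.
6 inches = 15.24 cm; × 3.1 = 47.24 → 47 rows.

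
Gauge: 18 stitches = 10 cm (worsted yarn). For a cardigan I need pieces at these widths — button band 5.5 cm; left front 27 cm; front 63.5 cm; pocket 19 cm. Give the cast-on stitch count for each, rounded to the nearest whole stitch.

Rate = 18/10 = 1.8 sts per cm.
button band: 5.5 × 1.8 = 9.90 → 10.
left front: 27 × 1.8 = 48.60 → 49.
front: 63.5 × 1.8 = 114.30 → 114.
pocket: 19 × 1.8 = 34.20 → 34.

button band 10; left front 49; front 114; pocket 34.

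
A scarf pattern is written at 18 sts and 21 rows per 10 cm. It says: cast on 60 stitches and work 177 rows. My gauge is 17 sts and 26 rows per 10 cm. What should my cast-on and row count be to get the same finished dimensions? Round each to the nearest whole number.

Cast on 57 stitches; work 219 rows.

Stitches: 60 × 17/18 = 56.67 → 57.
Rows: 177 × 26/21 = 219.14 → 219.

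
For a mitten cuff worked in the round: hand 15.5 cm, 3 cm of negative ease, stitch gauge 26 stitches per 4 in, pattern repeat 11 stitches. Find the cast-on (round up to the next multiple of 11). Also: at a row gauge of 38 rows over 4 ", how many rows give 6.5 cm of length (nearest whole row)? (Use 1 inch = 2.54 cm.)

Cast on 33 stitches; work 24 rows.

Finished = 15.5 − 3 = 12.5 cm.
12.5 cm × 1/2.54 = 4.92 inches.
26/4 = 6.5 sts per in; 4.92 × 6.5 = 31.99 sts.
Next multiple of 11 → 33.
6.5 cm = 2.56 inches; × 9.5 = 24.31 → 24 rows.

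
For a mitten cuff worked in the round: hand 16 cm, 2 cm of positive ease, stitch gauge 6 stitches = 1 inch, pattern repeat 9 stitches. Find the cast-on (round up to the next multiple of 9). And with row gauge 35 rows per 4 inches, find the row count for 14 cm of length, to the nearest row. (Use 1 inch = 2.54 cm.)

Cast on 45 stitches; work 48 rows.

Finished = 16 + 2 = 18 cm.
18 cm × 1/2.54 = 7.09 inches.
6/1 = 6 sts per in; 7.09 × 6 = 42.52 sts.
Next multiple of 9 → 45.
14 cm = 5.51 inches; × 8.75 = 48.23 → 48 rows.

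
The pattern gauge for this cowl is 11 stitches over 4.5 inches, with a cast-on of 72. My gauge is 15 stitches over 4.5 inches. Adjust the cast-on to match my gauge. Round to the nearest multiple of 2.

Cast on 98 stitches.

Scale factor = 15 / 11 = 1.364.
72 × 15 / 11 = 98.18 sts.
→ 98 sts.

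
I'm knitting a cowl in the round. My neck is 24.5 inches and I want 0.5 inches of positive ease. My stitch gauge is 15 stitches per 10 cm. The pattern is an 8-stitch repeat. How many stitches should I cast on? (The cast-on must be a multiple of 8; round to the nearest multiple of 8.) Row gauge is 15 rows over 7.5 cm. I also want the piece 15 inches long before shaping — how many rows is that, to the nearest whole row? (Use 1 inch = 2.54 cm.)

Finished = 24.5 + 0.5 = 25 inches.
25 inches × 2.54 = 63.50 cm.
15/10 = 1.5 sts per cm; 63.50 × 1.5 = 95.25 sts.
Nearest multiple of 8 → 96.
15 inches = 38.10 cm; × 2 = 76.20 → 76 rows.

Cast on 96 stitches; work 76 rows.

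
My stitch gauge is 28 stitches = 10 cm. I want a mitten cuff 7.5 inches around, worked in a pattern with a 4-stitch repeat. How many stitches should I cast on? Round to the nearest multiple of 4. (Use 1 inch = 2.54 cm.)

7.5 in = 7.5 × 2.54 = 19.05 cm.
28 / 10 = 2.8 sts/cm.
19.05 × 2.8 = 53.34 sts.
→ 52.

52 stitches.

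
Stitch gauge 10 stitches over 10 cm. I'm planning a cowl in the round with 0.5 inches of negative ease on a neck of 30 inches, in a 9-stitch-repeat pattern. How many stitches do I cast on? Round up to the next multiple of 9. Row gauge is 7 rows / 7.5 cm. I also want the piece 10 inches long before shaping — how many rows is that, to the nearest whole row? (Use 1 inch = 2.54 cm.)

Cast on 81 stitches; work 24 rows.

Finished = 30 − 0.5 = 29.5 inches.
29.5 inches × 2.54 = 74.93 cm.
10/10 = 1 sts per cm; 74.93 × 1 = 74.93 sts.
Next multiple of 9 → 81.
10 inches = 25.40 cm; × 0.933 = 23.71 → 24 rows.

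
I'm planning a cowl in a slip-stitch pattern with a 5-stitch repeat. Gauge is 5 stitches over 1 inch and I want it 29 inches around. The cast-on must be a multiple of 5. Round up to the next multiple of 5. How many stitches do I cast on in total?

5 / 1 = 5 sts per inch.
29 × 5 = 145.00 sts.
Next multiple of 5: 145.

Cast on 145 stitches.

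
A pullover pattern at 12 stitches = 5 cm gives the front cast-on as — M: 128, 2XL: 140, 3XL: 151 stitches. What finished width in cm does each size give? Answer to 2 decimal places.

M 53.33 cm; 2XL 58.33 cm; 3XL 62.92 cm.

12/5 = 2.4 sts per cm.
M: 128 / 2.4 = 53.333 → 53.33 cm.
2XL: 140 / 2.4 = 58.333 → 58.33 cm.
3XL: 151 / 2.4 = 62.917 → 62.92 cm.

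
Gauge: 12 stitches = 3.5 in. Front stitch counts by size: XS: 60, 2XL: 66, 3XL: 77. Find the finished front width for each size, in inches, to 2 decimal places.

XS 17.50 inches; 2XL 19.25 inches; 3XL 22.46 inches.

12/3.5 = 3.429 sts per in.
XS: 60 / 3.429 = 17.500 → 17.50 in.
2XL: 66 / 3.429 = 19.250 → 19.25 in.
3XL: 77 / 3.429 = 22.458 → 22.46 in.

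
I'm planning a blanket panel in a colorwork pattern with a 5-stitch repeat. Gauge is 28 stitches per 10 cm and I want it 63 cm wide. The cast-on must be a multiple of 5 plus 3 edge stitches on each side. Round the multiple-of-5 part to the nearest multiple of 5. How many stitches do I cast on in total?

28 / 10 = 2.8 sts per cm.
63 × 2.8 = 176.40 sts.
Less 6 edge sts → 170.40 for the repeat.
Nearest multiple of 5: 170.
Add back 6 edge sts → 176.

176 stitches.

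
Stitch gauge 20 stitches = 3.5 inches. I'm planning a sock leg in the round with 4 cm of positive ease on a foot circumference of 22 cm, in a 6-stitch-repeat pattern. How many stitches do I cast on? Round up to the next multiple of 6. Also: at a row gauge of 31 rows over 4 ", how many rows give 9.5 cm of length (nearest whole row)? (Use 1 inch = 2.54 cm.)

Finished = 22 + 4 = 26 cm.
26 cm × 1/2.54 = 10.24 inches.
20/3.5 = 5.714 sts per in; 10.24 × 5.714 = 58.49 sts.
Next multiple of 6 → 60.
9.5 cm = 3.74 inches; × 7.75 = 28.99 → 29 rows.

Cast on 60 stitches; work 29 rows.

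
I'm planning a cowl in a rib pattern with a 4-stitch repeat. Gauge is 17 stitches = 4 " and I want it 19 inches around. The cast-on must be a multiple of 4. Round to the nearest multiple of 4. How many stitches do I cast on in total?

17 / 4 = 4.25 sts per inch.
19 × 4.25 = 80.75 sts.
Nearest multiple of 4: 80.

80 stitches.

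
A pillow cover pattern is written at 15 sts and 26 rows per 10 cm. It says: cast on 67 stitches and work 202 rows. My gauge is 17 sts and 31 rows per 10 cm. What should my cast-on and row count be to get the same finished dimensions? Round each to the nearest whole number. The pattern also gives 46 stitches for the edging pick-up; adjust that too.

Cast on 76 stitches; work 241 rows; edging pick-up 52 stitches.

Stitches: 67 × 17/15 = 75.93 → 76.
Rows: 202 × 31/26 = 240.85 → 241.
edging pick-up: 46 × 17/15 = 52.13 → 52.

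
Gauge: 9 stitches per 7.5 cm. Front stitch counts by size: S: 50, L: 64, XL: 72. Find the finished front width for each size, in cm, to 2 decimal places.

9/7.5 = 1.2 sts per cm.
S: 50 / 1.2 = 41.667 → 41.67 cm.
L: 64 / 1.2 = 53.333 → 53.33 cm.
XL: 72 / 1.2 = 60.000 → 60.00 cm.

S 41.67 cm; L 53.33 cm; XL 60.00 cm.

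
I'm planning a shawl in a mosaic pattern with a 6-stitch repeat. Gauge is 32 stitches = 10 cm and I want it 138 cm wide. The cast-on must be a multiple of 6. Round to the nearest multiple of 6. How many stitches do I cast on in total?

Cast on 444 stitches.

32 / 10 = 3.2 sts per cm.
138 × 3.2 = 441.60 sts.
Nearest multiple of 6: 444.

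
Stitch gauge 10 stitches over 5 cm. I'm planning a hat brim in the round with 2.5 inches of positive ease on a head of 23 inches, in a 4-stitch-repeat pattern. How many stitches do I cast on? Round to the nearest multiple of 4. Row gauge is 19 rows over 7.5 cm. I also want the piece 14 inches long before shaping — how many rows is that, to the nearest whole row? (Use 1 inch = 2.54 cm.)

Finished = 23 + 2.5 = 25.5 inches.
25.5 inches × 2.54 = 64.77 cm.
10/5 = 2 sts per cm; 64.77 × 2 = 129.54 sts.
Nearest multiple of 4 → 128.
14 inches = 35.56 cm; × 2.533 = 90.09 → 90 rows.

Cast on 128 stitches; work 90 rows.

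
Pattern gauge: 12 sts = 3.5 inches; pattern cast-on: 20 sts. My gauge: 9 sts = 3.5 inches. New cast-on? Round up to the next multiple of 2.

Scale factor = 9 / 12 = 0.750.
20 × 9 / 12 = 15.00 sts.
→ 16 sts.

16 stitches.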